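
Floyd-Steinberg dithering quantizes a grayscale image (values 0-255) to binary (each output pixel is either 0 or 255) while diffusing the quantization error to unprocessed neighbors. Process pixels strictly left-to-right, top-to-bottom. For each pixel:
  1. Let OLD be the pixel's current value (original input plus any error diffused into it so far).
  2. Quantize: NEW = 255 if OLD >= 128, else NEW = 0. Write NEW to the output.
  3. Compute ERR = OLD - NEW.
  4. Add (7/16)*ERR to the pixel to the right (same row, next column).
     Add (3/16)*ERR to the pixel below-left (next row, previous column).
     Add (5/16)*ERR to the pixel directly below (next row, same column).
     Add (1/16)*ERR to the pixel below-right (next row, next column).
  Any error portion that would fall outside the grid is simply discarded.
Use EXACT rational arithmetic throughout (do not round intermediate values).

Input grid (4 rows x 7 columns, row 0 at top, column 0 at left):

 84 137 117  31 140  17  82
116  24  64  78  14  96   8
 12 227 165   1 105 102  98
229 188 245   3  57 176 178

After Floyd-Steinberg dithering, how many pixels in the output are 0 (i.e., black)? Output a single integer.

Answer: 17

Derivation:
(0,0): OLD=84 → NEW=0, ERR=84
(0,1): OLD=695/4 → NEW=255, ERR=-325/4
(0,2): OLD=5213/64 → NEW=0, ERR=5213/64
(0,3): OLD=68235/1024 → NEW=0, ERR=68235/1024
(0,4): OLD=2771405/16384 → NEW=255, ERR=-1406515/16384
(0,5): OLD=-5389157/262144 → NEW=0, ERR=-5389157/262144
(0,6): OLD=306208829/4194304 → NEW=0, ERR=306208829/4194304
(1,0): OLD=8129/64 → NEW=0, ERR=8129/64
(1,1): OLD=38247/512 → NEW=0, ERR=38247/512
(1,2): OLD=2122579/16384 → NEW=255, ERR=-2055341/16384
(1,3): OLD=2158407/65536 → NEW=0, ERR=2158407/65536
(1,4): OLD=7935141/4194304 → NEW=0, ERR=7935141/4194304
(1,5): OLD=3312711509/33554432 → NEW=0, ERR=3312711509/33554432
(1,6): OLD=39042488923/536870912 → NEW=0, ERR=39042488923/536870912
(2,0): OLD=538205/8192 → NEW=0, ERR=538205/8192
(2,1): OLD=69076079/262144 → NEW=255, ERR=2229359/262144
(2,2): OLD=588721741/4194304 → NEW=255, ERR=-480825779/4194304
(2,3): OLD=-1555171611/33554432 → NEW=0, ERR=-1555171611/33554432
(2,4): OLD=28422944517/268435456 → NEW=0, ERR=28422944517/268435456
(2,5): OLD=1657254637159/8589934592 → NEW=255, ERR=-533178683801/8589934592
(2,6): OLD=13708219913793/137438953472 → NEW=0, ERR=13708219913793/137438953472
(3,0): OLD=1053296493/4194304 → NEW=255, ERR=-16251027/4194304
(3,1): OLD=5757070793/33554432 → NEW=255, ERR=-2799309367/33554432
(3,2): OLD=44162509915/268435456 → NEW=255, ERR=-24288531365/268435456
(3,3): OLD=-41211424603/1073741824 → NEW=0, ERR=-41211424603/1073741824
(3,4): OLD=8076191709037/137438953472 → NEW=0, ERR=8076191709037/137438953472
(3,5): OLD=228292173785207/1099511627776 → NEW=255, ERR=-52083291297673/1099511627776
(3,6): OLD=3246908001847529/17592186044416 → NEW=255, ERR=-1239099439478551/17592186044416
Output grid:
  Row 0: .#..#..  (5 black, running=5)
  Row 1: ..#....  (6 black, running=11)
  Row 2: .##..#.  (4 black, running=15)
  Row 3: ###..##  (2 black, running=17)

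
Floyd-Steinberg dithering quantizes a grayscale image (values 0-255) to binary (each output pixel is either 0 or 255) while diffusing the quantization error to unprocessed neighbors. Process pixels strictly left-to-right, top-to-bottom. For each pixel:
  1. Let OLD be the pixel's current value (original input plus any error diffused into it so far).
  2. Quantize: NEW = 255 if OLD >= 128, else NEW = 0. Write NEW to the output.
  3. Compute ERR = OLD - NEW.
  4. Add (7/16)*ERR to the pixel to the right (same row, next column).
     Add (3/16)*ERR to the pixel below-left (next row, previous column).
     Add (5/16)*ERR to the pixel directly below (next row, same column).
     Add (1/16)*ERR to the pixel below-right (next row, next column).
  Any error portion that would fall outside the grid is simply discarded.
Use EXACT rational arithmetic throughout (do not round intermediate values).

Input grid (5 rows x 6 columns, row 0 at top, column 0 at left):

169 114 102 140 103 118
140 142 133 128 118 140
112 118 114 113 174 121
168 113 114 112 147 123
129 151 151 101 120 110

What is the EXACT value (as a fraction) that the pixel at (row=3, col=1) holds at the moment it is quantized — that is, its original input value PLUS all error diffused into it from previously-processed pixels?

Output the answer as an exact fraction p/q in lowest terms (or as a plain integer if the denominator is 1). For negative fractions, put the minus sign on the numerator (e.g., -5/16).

(0,0): OLD=169 → NEW=255, ERR=-86
(0,1): OLD=611/8 → NEW=0, ERR=611/8
(0,2): OLD=17333/128 → NEW=255, ERR=-15307/128
(0,3): OLD=179571/2048 → NEW=0, ERR=179571/2048
(0,4): OLD=4632101/32768 → NEW=255, ERR=-3723739/32768
(0,5): OLD=35799811/524288 → NEW=0, ERR=35799811/524288
(1,0): OLD=16313/128 → NEW=0, ERR=16313/128
(1,1): OLD=198479/1024 → NEW=255, ERR=-62641/1024
(1,2): OLD=2951739/32768 → NEW=0, ERR=2951739/32768
(1,3): OLD=21761727/131072 → NEW=255, ERR=-11661633/131072
(1,4): OLD=518800509/8388608 → NEW=0, ERR=518800509/8388608
(1,5): OLD=24332793179/134217728 → NEW=255, ERR=-9892727461/134217728
(2,0): OLD=2299605/16384 → NEW=255, ERR=-1878315/16384
(2,1): OLD=38578359/524288 → NEW=0, ERR=38578359/524288
(2,2): OLD=1290477157/8388608 → NEW=255, ERR=-848617883/8388608
(2,3): OLD=3903301117/67108864 → NEW=0, ERR=3903301117/67108864
(2,4): OLD=428192716535/2147483648 → NEW=255, ERR=-119415613705/2147483648
(2,5): OLD=2663013780017/34359738368 → NEW=0, ERR=2663013780017/34359738368
(3,0): OLD=1224490821/8388608 → NEW=255, ERR=-914604219/8388608
(3,1): OLD=4171545761/67108864 → NEW=0, ERR=4171545761/67108864
Target (3,1): original=113, with diffused error = 4171545761/67108864

Answer: 4171545761/67108864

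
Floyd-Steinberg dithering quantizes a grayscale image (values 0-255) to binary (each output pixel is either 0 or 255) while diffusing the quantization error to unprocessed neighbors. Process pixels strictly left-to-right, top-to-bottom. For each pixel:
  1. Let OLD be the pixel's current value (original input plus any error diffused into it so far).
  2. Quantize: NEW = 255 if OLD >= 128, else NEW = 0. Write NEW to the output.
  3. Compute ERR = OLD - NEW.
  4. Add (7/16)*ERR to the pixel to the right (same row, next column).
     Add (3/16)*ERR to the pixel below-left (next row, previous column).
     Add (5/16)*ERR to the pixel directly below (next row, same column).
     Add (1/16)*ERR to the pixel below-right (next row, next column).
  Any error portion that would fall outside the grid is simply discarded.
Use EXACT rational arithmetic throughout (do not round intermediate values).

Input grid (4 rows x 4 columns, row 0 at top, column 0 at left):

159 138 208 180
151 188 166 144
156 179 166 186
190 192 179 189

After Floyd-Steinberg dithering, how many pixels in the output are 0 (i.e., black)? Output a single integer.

Answer: 5

Derivation:
(0,0): OLD=159 → NEW=255, ERR=-96
(0,1): OLD=96 → NEW=0, ERR=96
(0,2): OLD=250 → NEW=255, ERR=-5
(0,3): OLD=2845/16 → NEW=255, ERR=-1235/16
(1,0): OLD=139 → NEW=255, ERR=-116
(1,1): OLD=2565/16 → NEW=255, ERR=-1515/16
(1,2): OLD=14661/128 → NEW=0, ERR=14661/128
(1,3): OLD=347499/2048 → NEW=255, ERR=-174741/2048
(2,0): OLD=26111/256 → NEW=0, ERR=26111/256
(2,1): OLD=853031/4096 → NEW=255, ERR=-191449/4096
(2,2): OLD=10448307/65536 → NEW=255, ERR=-6263373/65536
(2,3): OLD=130739397/1048576 → NEW=0, ERR=130739397/1048576
(3,0): OLD=13966373/65536 → NEW=255, ERR=-2745307/65536
(3,1): OLD=38671955/262144 → NEW=255, ERR=-28174765/262144
(3,2): OLD=2056365651/16777216 → NEW=0, ERR=2056365651/16777216
(3,3): OLD=73984589013/268435456 → NEW=255, ERR=5533547733/268435456
Output grid:
  Row 0: #.##  (1 black, running=1)
  Row 1: ##.#  (1 black, running=2)
  Row 2: .##.  (2 black, running=4)
  Row 3: ##.#  (1 black, running=5)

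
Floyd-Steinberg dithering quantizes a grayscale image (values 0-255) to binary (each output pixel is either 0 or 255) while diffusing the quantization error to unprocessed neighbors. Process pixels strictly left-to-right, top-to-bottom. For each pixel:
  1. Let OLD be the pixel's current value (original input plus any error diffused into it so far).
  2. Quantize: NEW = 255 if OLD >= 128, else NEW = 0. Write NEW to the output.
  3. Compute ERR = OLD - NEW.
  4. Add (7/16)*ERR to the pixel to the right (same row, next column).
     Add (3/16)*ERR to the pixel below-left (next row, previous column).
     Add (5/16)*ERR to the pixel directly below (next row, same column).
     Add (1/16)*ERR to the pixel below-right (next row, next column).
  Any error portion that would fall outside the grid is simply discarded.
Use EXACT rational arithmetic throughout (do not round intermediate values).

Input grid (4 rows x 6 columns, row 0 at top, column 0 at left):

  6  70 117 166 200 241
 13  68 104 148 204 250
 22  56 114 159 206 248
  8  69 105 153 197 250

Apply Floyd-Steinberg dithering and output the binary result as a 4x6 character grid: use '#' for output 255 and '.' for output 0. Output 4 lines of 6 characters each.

Answer: ..#.##
..#.##
..####
...#.#

Derivation:
(0,0): OLD=6 → NEW=0, ERR=6
(0,1): OLD=581/8 → NEW=0, ERR=581/8
(0,2): OLD=19043/128 → NEW=255, ERR=-13597/128
(0,3): OLD=244789/2048 → NEW=0, ERR=244789/2048
(0,4): OLD=8267123/32768 → NEW=255, ERR=-88717/32768
(0,5): OLD=125732389/524288 → NEW=255, ERR=-7961051/524288
(1,0): OLD=3647/128 → NEW=0, ERR=3647/128
(1,1): OLD=85625/1024 → NEW=0, ERR=85625/1024
(1,2): OLD=4401965/32768 → NEW=255, ERR=-3953875/32768
(1,3): OLD=16438409/131072 → NEW=0, ERR=16438409/131072
(1,4): OLD=2203236955/8388608 → NEW=255, ERR=64141915/8388608
(1,5): OLD=33343829773/134217728 → NEW=255, ERR=-881690867/134217728
(2,0): OLD=763203/16384 → NEW=0, ERR=763203/16384
(2,1): OLD=42816977/524288 → NEW=0, ERR=42816977/524288
(2,2): OLD=1180811059/8388608 → NEW=255, ERR=-958283981/8388608
(2,3): OLD=9536577755/67108864 → NEW=255, ERR=-7576182565/67108864
(2,4): OLD=355634286993/2147483648 → NEW=255, ERR=-191974043247/2147483648
(2,5): OLD=7123281873415/34359738368 → NEW=255, ERR=-1638451410425/34359738368
(3,0): OLD=317672275/8388608 → NEW=0, ERR=317672275/8388608
(3,1): OLD=6212997655/67108864 → NEW=0, ERR=6212997655/67108864
(3,2): OLD=50327270613/536870912 → NEW=0, ERR=50327270613/536870912
(3,3): OLD=4632771508191/34359738368 → NEW=255, ERR=-4128961775649/34359738368
(3,4): OLD=27623439871039/274877906944 → NEW=0, ERR=27623439871039/274877906944
(3,5): OLD=1202764972920657/4398046511104 → NEW=255, ERR=81263112589137/4398046511104
Row 0: ..#.##
Row 1: ..#.##
Row 2: ..####
Row 3: ...#.#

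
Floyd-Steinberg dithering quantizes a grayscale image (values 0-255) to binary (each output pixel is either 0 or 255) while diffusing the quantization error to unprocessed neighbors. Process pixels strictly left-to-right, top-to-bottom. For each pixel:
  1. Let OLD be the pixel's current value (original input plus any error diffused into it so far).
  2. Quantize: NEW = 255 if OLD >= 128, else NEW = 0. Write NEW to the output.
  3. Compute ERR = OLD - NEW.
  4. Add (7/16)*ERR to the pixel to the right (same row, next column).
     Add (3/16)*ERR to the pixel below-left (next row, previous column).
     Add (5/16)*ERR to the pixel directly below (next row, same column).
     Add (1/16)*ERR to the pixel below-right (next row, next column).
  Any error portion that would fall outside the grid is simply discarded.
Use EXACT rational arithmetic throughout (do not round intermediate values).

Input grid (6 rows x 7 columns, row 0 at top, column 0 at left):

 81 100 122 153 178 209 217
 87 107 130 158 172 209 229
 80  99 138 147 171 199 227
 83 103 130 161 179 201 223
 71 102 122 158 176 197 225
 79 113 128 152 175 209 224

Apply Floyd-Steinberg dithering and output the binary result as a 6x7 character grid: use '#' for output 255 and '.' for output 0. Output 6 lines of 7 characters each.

(0,0): OLD=81 → NEW=0, ERR=81
(0,1): OLD=2167/16 → NEW=255, ERR=-1913/16
(0,2): OLD=17841/256 → NEW=0, ERR=17841/256
(0,3): OLD=751575/4096 → NEW=255, ERR=-292905/4096
(0,4): OLD=9615073/65536 → NEW=255, ERR=-7096607/65536
(0,5): OLD=169476135/1048576 → NEW=255, ERR=-97910745/1048576
(0,6): OLD=2955280657/16777216 → NEW=255, ERR=-1322909423/16777216
(1,0): OLD=23013/256 → NEW=0, ERR=23013/256
(1,1): OLD=260291/2048 → NEW=0, ERR=260291/2048
(1,2): OLD=12222591/65536 → NEW=255, ERR=-4489089/65536
(1,3): OLD=23524115/262144 → NEW=0, ERR=23524115/262144
(1,4): OLD=2607911897/16777216 → NEW=255, ERR=-1670278183/16777216
(1,5): OLD=15396371881/134217728 → NEW=0, ERR=15396371881/134217728
(1,6): OLD=534099406279/2147483648 → NEW=255, ERR=-13508923961/2147483648
(2,0): OLD=4322833/32768 → NEW=255, ERR=-4033007/32768
(2,1): OLD=81417547/1048576 → NEW=0, ERR=81417547/1048576
(2,2): OLD=2941609889/16777216 → NEW=255, ERR=-1336580191/16777216
(2,3): OLD=15735813081/134217728 → NEW=0, ERR=15735813081/134217728
(2,4): OLD=234396365289/1073741824 → NEW=255, ERR=-39407799831/1073741824
(2,5): OLD=7263266108771/34359738368 → NEW=255, ERR=-1498467175069/34359738368
(2,6): OLD=117166056811749/549755813888 → NEW=255, ERR=-23021675729691/549755813888
(3,0): OLD=991480449/16777216 → NEW=0, ERR=991480449/16777216
(3,1): OLD=17513989357/134217728 → NEW=255, ERR=-16711531283/134217728
(3,2): OLD=83178916439/1073741824 → NEW=0, ERR=83178916439/1073741824
(3,3): OLD=943469836305/4294967296 → NEW=255, ERR=-151746824175/4294967296
(3,4): OLD=83136187182721/549755813888 → NEW=255, ERR=-57051545358719/549755813888
(3,5): OLD=579767342622355/4398046511104 → NEW=255, ERR=-541734517709165/4398046511104
(3,6): OLD=10787417500058445/70368744177664 → NEW=255, ERR=-7156612265245875/70368744177664
(4,0): OLD=141995963119/2147483648 → NEW=0, ERR=141995963119/2147483648
(4,1): OLD=3787725548835/34359738368 → NEW=0, ERR=3787725548835/34359738368
(4,2): OLD=98972838977773/549755813888 → NEW=255, ERR=-41214893563667/549755813888
(4,3): OLD=437796722115903/4398046511104 → NEW=0, ERR=437796722115903/4398046511104
(4,4): OLD=5693410957324365/35184372088832 → NEW=255, ERR=-3278603925327795/35184372088832
(4,5): OLD=103790630675020941/1125899906842624 → NEW=0, ERR=103790630675020941/1125899906842624
(4,6): OLD=4068561061605376747/18014398509481984 → NEW=255, ERR=-525110558312529173/18014398509481984
(5,0): OLD=66153562993177/549755813888 → NEW=0, ERR=66153562993177/549755813888
(5,1): OLD=836378891118003/4398046511104 → NEW=255, ERR=-285122969213517/4398046511104
(5,2): OLD=3580480882149141/35184372088832 → NEW=0, ERR=3580480882149141/35184372088832
(5,3): OLD=57835031507830729/281474976710656 → NEW=255, ERR=-13941087553386551/281474976710656
(5,4): OLD=2661040512498810563/18014398509481984 → NEW=255, ERR=-1932631107419095357/18014398509481984
(5,5): OLD=25880502216535171859/144115188075855872 → NEW=255, ERR=-10868870742808075501/144115188075855872
(5,6): OLD=432707517258112430269/2305843009213693952 → NEW=255, ERR=-155282450091379527491/2305843009213693952
Row 0: .#.####
Row 1: ..#.#.#
Row 2: #.#.###
Row 3: .#.####
Row 4: ..#.#.#
Row 5: .#.####

Answer: .#.####
..#.#.#
#.#.###
.#.####
..#.#.#
.#.####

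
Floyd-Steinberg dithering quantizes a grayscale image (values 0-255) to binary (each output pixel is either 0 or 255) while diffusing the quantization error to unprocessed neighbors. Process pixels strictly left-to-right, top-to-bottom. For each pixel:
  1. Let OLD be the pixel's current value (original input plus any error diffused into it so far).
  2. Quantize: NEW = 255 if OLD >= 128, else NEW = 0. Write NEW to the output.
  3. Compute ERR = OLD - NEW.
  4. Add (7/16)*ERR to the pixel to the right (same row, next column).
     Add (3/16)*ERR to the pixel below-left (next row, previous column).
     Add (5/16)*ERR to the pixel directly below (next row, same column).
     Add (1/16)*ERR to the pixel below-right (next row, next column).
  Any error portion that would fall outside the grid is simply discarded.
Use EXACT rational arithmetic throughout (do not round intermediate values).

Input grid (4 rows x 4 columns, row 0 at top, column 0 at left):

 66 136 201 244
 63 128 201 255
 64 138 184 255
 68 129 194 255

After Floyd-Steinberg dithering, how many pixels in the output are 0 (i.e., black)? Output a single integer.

(0,0): OLD=66 → NEW=0, ERR=66
(0,1): OLD=1319/8 → NEW=255, ERR=-721/8
(0,2): OLD=20681/128 → NEW=255, ERR=-11959/128
(0,3): OLD=415999/2048 → NEW=255, ERR=-106241/2048
(1,0): OLD=8541/128 → NEW=0, ERR=8541/128
(1,1): OLD=118411/1024 → NEW=0, ERR=118411/1024
(1,2): OLD=6784103/32768 → NEW=255, ERR=-1571737/32768
(1,3): OLD=111130497/524288 → NEW=255, ERR=-22562943/524288
(2,0): OLD=1745449/16384 → NEW=0, ERR=1745449/16384
(2,1): OLD=113205075/524288 → NEW=255, ERR=-20488365/524288
(2,2): OLD=158410495/1048576 → NEW=255, ERR=-108976385/1048576
(2,3): OLD=3239430371/16777216 → NEW=255, ERR=-1038759709/16777216
(3,0): OLD=788232089/8388608 → NEW=0, ERR=788232089/8388608
(3,1): OLD=19470878983/134217728 → NEW=255, ERR=-14754641657/134217728
(3,2): OLD=213409195257/2147483648 → NEW=0, ERR=213409195257/2147483648
(3,3): OLD=9367607800399/34359738368 → NEW=255, ERR=605874516559/34359738368
Output grid:
  Row 0: .###  (1 black, running=1)
  Row 1: ..##  (2 black, running=3)
  Row 2: .###  (1 black, running=4)
  Row 3: .#.#  (2 black, running=6)

Answer: 6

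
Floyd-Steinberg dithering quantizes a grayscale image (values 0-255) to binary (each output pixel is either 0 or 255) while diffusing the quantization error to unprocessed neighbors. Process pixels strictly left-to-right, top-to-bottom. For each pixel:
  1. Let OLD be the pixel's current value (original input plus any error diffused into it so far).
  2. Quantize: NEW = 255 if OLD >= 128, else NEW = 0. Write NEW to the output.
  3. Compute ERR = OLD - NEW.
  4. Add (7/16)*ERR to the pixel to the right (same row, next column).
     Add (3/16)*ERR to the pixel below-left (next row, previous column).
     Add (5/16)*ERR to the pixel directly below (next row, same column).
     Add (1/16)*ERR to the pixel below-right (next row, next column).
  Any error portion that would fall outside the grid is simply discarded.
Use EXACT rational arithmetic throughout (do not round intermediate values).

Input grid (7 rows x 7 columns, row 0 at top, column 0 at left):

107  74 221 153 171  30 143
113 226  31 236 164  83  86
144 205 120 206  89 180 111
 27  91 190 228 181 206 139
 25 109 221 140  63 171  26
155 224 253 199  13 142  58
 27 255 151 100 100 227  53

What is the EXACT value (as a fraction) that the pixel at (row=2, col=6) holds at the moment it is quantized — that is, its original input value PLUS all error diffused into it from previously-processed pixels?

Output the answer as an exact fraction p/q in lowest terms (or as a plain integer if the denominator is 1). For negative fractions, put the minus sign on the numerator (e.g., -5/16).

(0,0): OLD=107 → NEW=0, ERR=107
(0,1): OLD=1933/16 → NEW=0, ERR=1933/16
(0,2): OLD=70107/256 → NEW=255, ERR=4827/256
(0,3): OLD=660477/4096 → NEW=255, ERR=-384003/4096
(0,4): OLD=8518635/65536 → NEW=255, ERR=-8193045/65536
(0,5): OLD=-25894035/1048576 → NEW=0, ERR=-25894035/1048576
(0,6): OLD=2217883643/16777216 → NEW=255, ERR=-2060306437/16777216
(1,0): OLD=43287/256 → NEW=255, ERR=-21993/256
(1,1): OLD=484129/2048 → NEW=255, ERR=-38111/2048
(1,2): OLD=1227061/65536 → NEW=0, ERR=1227061/65536
(1,3): OLD=50497425/262144 → NEW=255, ERR=-16349295/262144
(1,4): OLD=1462252691/16777216 → NEW=0, ERR=1462252691/16777216
(1,5): OLD=11083025027/134217728 → NEW=0, ERR=11083025027/134217728
(1,6): OLD=176538074957/2147483648 → NEW=0, ERR=176538074957/2147483648
(2,0): OLD=3724539/32768 → NEW=0, ERR=3724539/32768
(2,1): OLD=259054841/1048576 → NEW=255, ERR=-8332039/1048576
(2,2): OLD=1837402155/16777216 → NEW=0, ERR=1837402155/16777216
(2,3): OLD=33814315155/134217728 → NEW=255, ERR=-411205485/134217728
(2,4): OLD=135807974979/1073741824 → NEW=0, ERR=135807974979/1073741824
(2,5): OLD=9689489127425/34359738368 → NEW=255, ERR=927755843585/34359738368
(2,6): OLD=84477486650135/549755813888 → NEW=255, ERR=-55710245891305/549755813888
Target (2,6): original=111, with diffused error = 84477486650135/549755813888

Answer: 84477486650135/549755813888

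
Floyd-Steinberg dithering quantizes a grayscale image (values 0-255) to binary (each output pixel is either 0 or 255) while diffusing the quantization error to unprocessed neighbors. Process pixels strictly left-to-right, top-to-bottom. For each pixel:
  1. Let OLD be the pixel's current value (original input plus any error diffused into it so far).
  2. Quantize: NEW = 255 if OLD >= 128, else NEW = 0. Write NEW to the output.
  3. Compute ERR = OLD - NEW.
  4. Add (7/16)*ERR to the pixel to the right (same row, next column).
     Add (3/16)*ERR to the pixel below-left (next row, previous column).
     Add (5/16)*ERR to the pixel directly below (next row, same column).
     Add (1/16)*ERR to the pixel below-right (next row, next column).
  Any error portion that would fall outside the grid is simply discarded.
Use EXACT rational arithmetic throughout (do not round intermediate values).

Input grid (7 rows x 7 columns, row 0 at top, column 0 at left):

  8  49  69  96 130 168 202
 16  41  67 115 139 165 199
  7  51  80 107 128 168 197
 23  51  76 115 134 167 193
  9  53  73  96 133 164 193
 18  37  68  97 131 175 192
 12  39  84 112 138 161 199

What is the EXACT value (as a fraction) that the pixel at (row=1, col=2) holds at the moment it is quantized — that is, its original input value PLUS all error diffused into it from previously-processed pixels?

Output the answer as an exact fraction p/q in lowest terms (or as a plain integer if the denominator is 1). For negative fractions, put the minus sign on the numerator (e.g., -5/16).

Answer: 942545/8192

Derivation:
(0,0): OLD=8 → NEW=0, ERR=8
(0,1): OLD=105/2 → NEW=0, ERR=105/2
(0,2): OLD=2943/32 → NEW=0, ERR=2943/32
(0,3): OLD=69753/512 → NEW=255, ERR=-60807/512
(0,4): OLD=639311/8192 → NEW=0, ERR=639311/8192
(0,5): OLD=26495273/131072 → NEW=255, ERR=-6928087/131072
(0,6): OLD=375128095/2097152 → NEW=255, ERR=-159645665/2097152
(1,0): OLD=907/32 → NEW=0, ERR=907/32
(1,1): OLD=22413/256 → NEW=0, ERR=22413/256
(1,2): OLD=942545/8192 → NEW=0, ERR=942545/8192
Target (1,2): original=67, with diffused error = 942545/8192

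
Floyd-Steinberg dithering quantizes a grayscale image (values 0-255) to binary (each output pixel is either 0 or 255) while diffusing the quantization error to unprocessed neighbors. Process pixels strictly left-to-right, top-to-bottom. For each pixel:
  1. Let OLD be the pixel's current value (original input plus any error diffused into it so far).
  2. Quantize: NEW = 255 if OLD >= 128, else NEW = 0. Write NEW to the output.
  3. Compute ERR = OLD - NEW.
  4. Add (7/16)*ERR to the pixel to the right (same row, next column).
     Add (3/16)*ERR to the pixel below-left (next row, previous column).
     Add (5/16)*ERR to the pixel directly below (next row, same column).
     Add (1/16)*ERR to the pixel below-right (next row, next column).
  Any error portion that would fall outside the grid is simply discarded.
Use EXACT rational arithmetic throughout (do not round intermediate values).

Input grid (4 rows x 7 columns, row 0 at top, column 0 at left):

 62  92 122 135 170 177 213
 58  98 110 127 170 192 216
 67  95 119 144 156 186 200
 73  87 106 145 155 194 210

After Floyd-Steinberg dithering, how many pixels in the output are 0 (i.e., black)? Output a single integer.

(0,0): OLD=62 → NEW=0, ERR=62
(0,1): OLD=953/8 → NEW=0, ERR=953/8
(0,2): OLD=22287/128 → NEW=255, ERR=-10353/128
(0,3): OLD=204009/2048 → NEW=0, ERR=204009/2048
(0,4): OLD=6998623/32768 → NEW=255, ERR=-1357217/32768
(0,5): OLD=83298457/524288 → NEW=255, ERR=-50394983/524288
(0,6): OLD=1434008623/8388608 → NEW=255, ERR=-705086417/8388608
(1,0): OLD=12763/128 → NEW=0, ERR=12763/128
(1,1): OLD=171581/1024 → NEW=255, ERR=-89539/1024
(1,2): OLD=2378689/32768 → NEW=0, ERR=2378689/32768
(1,3): OLD=23208525/131072 → NEW=255, ERR=-10214835/131072
(1,4): OLD=932511975/8388608 → NEW=0, ERR=932511975/8388608
(1,5): OLD=12901541079/67108864 → NEW=255, ERR=-4211219241/67108864
(1,6): OLD=167795684793/1073741824 → NEW=255, ERR=-106008480327/1073741824
(2,0): OLD=1339631/16384 → NEW=0, ERR=1339631/16384
(2,1): OLD=64639349/524288 → NEW=0, ERR=64639349/524288
(2,2): OLD=1472592927/8388608 → NEW=255, ERR=-666502113/8388608
(2,3): OLD=7399785575/67108864 → NEW=0, ERR=7399785575/67108864
(2,4): OLD=119369524663/536870912 → NEW=255, ERR=-17532557897/536870912
(2,5): OLD=2414438410205/17179869184 → NEW=255, ERR=-1966428231715/17179869184
(2,6): OLD=31651833214939/274877906944 → NEW=0, ERR=31651833214939/274877906944
(3,0): OLD=1020627391/8388608 → NEW=0, ERR=1020627391/8388608
(3,1): OLD=11339433363/67108864 → NEW=255, ERR=-5773326957/67108864
(3,2): OLD=38608226761/536870912 → NEW=0, ERR=38608226761/536870912
(3,3): OLD=429133929311/2147483648 → NEW=255, ERR=-118474400929/2147483648
(3,4): OLD=29161360272831/274877906944 → NEW=0, ERR=29161360272831/274877906944
(3,5): OLD=493007558264173/2199023255552 → NEW=255, ERR=-67743371901587/2199023255552
(3,6): OLD=7928885050281651/35184372088832 → NEW=255, ERR=-1043129832370509/35184372088832
Output grid:
  Row 0: ..#.###  (3 black, running=3)
  Row 1: .#.#.##  (3 black, running=6)
  Row 2: ..#.##.  (4 black, running=10)
  Row 3: .#.#.##  (3 black, running=13)

Answer: 13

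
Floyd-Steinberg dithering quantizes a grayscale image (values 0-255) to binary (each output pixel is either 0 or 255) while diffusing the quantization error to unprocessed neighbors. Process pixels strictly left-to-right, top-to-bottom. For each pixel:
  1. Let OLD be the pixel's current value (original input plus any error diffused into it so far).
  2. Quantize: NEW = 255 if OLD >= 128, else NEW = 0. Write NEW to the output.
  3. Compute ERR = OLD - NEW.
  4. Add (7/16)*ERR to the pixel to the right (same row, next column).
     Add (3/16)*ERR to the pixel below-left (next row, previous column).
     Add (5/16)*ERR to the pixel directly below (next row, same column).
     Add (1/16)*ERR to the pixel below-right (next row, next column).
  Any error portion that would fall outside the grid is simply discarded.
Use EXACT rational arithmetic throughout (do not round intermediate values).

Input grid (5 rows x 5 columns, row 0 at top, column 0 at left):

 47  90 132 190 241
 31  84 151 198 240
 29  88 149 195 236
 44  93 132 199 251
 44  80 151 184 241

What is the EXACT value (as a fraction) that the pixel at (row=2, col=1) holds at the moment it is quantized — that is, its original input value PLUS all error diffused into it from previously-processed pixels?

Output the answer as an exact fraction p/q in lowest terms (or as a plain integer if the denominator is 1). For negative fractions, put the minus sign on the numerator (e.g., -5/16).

(0,0): OLD=47 → NEW=0, ERR=47
(0,1): OLD=1769/16 → NEW=0, ERR=1769/16
(0,2): OLD=46175/256 → NEW=255, ERR=-19105/256
(0,3): OLD=644505/4096 → NEW=255, ERR=-399975/4096
(0,4): OLD=12994351/65536 → NEW=255, ERR=-3717329/65536
(1,0): OLD=17003/256 → NEW=0, ERR=17003/256
(1,1): OLD=279661/2048 → NEW=255, ERR=-242579/2048
(1,2): OLD=4224369/65536 → NEW=0, ERR=4224369/65536
(1,3): OLD=47286941/262144 → NEW=255, ERR=-19559779/262144
(1,4): OLD=769769527/4194304 → NEW=255, ERR=-299777993/4194304
(2,0): OLD=902655/32768 → NEW=0, ERR=902655/32768
(2,1): OLD=83125093/1048576 → NEW=0, ERR=83125093/1048576
Target (2,1): original=88, with diffused error = 83125093/1048576

Answer: 83125093/1048576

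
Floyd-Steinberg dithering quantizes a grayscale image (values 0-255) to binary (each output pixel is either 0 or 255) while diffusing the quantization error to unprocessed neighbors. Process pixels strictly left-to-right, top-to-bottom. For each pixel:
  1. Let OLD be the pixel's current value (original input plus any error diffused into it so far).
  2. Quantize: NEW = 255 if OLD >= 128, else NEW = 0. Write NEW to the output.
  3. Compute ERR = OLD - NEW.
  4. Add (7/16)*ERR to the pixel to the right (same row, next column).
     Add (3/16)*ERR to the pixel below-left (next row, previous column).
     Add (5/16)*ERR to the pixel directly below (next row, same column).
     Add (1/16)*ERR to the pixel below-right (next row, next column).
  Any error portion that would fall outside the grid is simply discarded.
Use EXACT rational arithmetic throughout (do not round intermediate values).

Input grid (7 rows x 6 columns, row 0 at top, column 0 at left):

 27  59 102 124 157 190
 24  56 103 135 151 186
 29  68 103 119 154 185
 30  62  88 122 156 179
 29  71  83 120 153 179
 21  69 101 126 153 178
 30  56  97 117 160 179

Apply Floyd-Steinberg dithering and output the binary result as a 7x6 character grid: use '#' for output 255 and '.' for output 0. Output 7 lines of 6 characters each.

(0,0): OLD=27 → NEW=0, ERR=27
(0,1): OLD=1133/16 → NEW=0, ERR=1133/16
(0,2): OLD=34043/256 → NEW=255, ERR=-31237/256
(0,3): OLD=289245/4096 → NEW=0, ERR=289245/4096
(0,4): OLD=12313867/65536 → NEW=255, ERR=-4397813/65536
(0,5): OLD=168444749/1048576 → NEW=255, ERR=-98942131/1048576
(1,0): OLD=11703/256 → NEW=0, ERR=11703/256
(1,1): OLD=157569/2048 → NEW=0, ERR=157569/2048
(1,2): OLD=7614997/65536 → NEW=0, ERR=7614997/65536
(1,3): OLD=49203057/262144 → NEW=255, ERR=-17643663/262144
(1,4): OLD=1464732339/16777216 → NEW=0, ERR=1464732339/16777216
(1,5): OLD=51140910581/268435456 → NEW=255, ERR=-17310130699/268435456
(2,0): OLD=1891099/32768 → NEW=0, ERR=1891099/32768
(2,1): OLD=148830553/1048576 → NEW=255, ERR=-118556327/1048576
(2,2): OLD=1376310091/16777216 → NEW=0, ERR=1376310091/16777216
(2,3): OLD=21137826995/134217728 → NEW=255, ERR=-13087693645/134217728
(2,4): OLD=525378336665/4294967296 → NEW=0, ERR=525378336665/4294967296
(2,5): OLD=15380912575679/68719476736 → NEW=255, ERR=-2142553992001/68719476736
(3,0): OLD=450223339/16777216 → NEW=0, ERR=450223339/16777216
(3,1): OLD=7703614223/134217728 → NEW=0, ERR=7703614223/134217728
(3,2): OLD=121758986717/1073741824 → NEW=0, ERR=121758986717/1073741824
(3,3): OLD=11627467199959/68719476736 → NEW=255, ERR=-5895999367721/68719476736
(3,4): OLD=79576762084983/549755813888 → NEW=255, ERR=-60610970456457/549755813888
(3,5): OLD=1131770125193113/8796093022208 → NEW=255, ERR=-1111233595469927/8796093022208
(4,0): OLD=103396802021/2147483648 → NEW=0, ERR=103396802021/2147483648
(4,1): OLD=4567790683809/34359738368 → NEW=255, ERR=-4193942600031/34359738368
(4,2): OLD=57763396833427/1099511627776 → NEW=0, ERR=57763396833427/1099511627776
(4,3): OLD=1804741533405695/17592186044416 → NEW=0, ERR=1804741533405695/17592186044416
(4,4): OLD=37824329486580975/281474976710656 → NEW=255, ERR=-33951789574636305/281474976710656
(4,5): OLD=359651614127970345/4503599627370496 → NEW=0, ERR=359651614127970345/4503599627370496
(5,0): OLD=7234788453235/549755813888 → NEW=0, ERR=7234788453235/549755813888
(5,1): OLD=870346412540067/17592186044416 → NEW=0, ERR=870346412540067/17592186044416
(5,2): OLD=21204697635616049/140737488355328 → NEW=255, ERR=-14683361894992591/140737488355328
(5,3): OLD=419197870056690219/4503599627370496 → NEW=0, ERR=419197870056690219/4503599627370496
(5,4): OLD=1598002810895583787/9007199254740992 → NEW=255, ERR=-698832999063369173/9007199254740992
(5,5): OLD=23270731358950102695/144115188075855872 → NEW=255, ERR=-13478641600393144665/144115188075855872
(6,0): OLD=12212854691457481/281474976710656 → NEW=0, ERR=12212854691457481/281474976710656
(6,1): OLD=322923315294256277/4503599627370496 → NEW=0, ERR=322923315294256277/4503599627370496
(6,2): OLD=2095278554330079245/18014398509481984 → NEW=0, ERR=2095278554330079245/18014398509481984
(6,3): OLD=50701392974255366457/288230376151711744 → NEW=255, ERR=-22797352944431128263/288230376151711744
(6,4): OLD=412431826568494405145/4611686018427387904 → NEW=0, ERR=412431826568494405145/4611686018427387904
(6,5): OLD=13580506391172151630095/73786976294838206464 → NEW=255, ERR=-5235172564011591018225/73786976294838206464
Row 0: ..#.##
Row 1: ...#.#
Row 2: .#.#.#
Row 3: ...###
Row 4: .#..#.
Row 5: ..#.##
Row 6: ...#.#

Answer: ..#.##
...#.#
.#.#.#
...###
.#..#.
..#.##
...#.#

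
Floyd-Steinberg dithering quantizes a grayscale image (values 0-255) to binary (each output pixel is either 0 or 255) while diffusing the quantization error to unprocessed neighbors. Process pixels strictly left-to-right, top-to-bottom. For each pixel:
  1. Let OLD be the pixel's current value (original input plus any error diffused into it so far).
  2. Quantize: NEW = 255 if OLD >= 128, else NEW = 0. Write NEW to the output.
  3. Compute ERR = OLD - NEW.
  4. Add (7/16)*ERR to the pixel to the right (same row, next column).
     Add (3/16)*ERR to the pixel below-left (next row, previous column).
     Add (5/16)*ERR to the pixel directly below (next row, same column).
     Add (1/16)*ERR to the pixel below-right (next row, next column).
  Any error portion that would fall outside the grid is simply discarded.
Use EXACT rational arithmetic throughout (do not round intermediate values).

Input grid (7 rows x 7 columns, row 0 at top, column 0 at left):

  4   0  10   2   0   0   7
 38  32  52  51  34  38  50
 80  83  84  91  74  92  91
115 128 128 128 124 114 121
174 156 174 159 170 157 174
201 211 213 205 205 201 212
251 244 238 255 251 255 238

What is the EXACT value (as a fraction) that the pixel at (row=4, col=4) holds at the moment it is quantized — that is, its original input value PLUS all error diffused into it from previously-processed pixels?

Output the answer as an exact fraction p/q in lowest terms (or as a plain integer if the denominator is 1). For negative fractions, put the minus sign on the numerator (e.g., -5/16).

(0,0): OLD=4 → NEW=0, ERR=4
(0,1): OLD=7/4 → NEW=0, ERR=7/4
(0,2): OLD=689/64 → NEW=0, ERR=689/64
(0,3): OLD=6871/1024 → NEW=0, ERR=6871/1024
(0,4): OLD=48097/16384 → NEW=0, ERR=48097/16384
(0,5): OLD=336679/262144 → NEW=0, ERR=336679/262144
(0,6): OLD=31716881/4194304 → NEW=0, ERR=31716881/4194304
(1,0): OLD=2533/64 → NEW=0, ERR=2533/64
(1,1): OLD=26691/512 → NEW=0, ERR=26691/512
(1,2): OLD=1303167/16384 → NEW=0, ERR=1303167/16384
(1,3): OLD=5840467/65536 → NEW=0, ERR=5840467/65536
(1,4): OLD=312756185/4194304 → NEW=0, ERR=312756185/4194304
(1,5): OLD=2436913961/33554432 → NEW=0, ERR=2436913961/33554432
(1,6): OLD=45213713479/536870912 → NEW=0, ERR=45213713479/536870912
(2,0): OLD=836753/8192 → NEW=0, ERR=836753/8192
(2,1): OLD=42301003/262144 → NEW=255, ERR=-24545717/262144
(2,2): OLD=368506273/4194304 → NEW=0, ERR=368506273/4194304
(2,3): OLD=5913639641/33554432 → NEW=255, ERR=-2642740519/33554432
(2,4): OLD=22020286121/268435456 → NEW=0, ERR=22020286121/268435456
(2,5): OLD=1469185037155/8589934592 → NEW=255, ERR=-721248283805/8589934592
(2,6): OLD=11699153831653/137438953472 → NEW=0, ERR=11699153831653/137438953472
(3,0): OLD=542588289/4194304 → NEW=255, ERR=-526959231/4194304
(3,1): OLD=2235749485/33554432 → NEW=0, ERR=2235749485/33554432
(3,2): OLD=44019950359/268435456 → NEW=255, ERR=-24431090921/268435456
(3,3): OLD=90668454129/1073741824 → NEW=0, ERR=90668454129/1073741824
(3,4): OLD=22802823016833/137438953472 → NEW=255, ERR=-12244110118527/137438953472
(3,5): OLD=76825932793875/1099511627776 → NEW=0, ERR=76825932793875/1099511627776
(3,6): OLD=3042082413870541/17592186044416 → NEW=255, ERR=-1443925027455539/17592186044416
(4,0): OLD=79044417903/536870912 → NEW=255, ERR=-57857664657/536870912
(4,1): OLD=899848775459/8589934592 → NEW=0, ERR=899848775459/8589934592
(4,2): OLD=29052739552237/137438953472 → NEW=255, ERR=-5994193583123/137438953472
(4,3): OLD=158236052143167/1099511627776 → NEW=255, ERR=-122139412939713/1099511627776
(4,4): OLD=984626813820685/8796093022208 → NEW=0, ERR=984626813820685/8796093022208
Target (4,4): original=170, with diffused error = 984626813820685/8796093022208

Answer: 984626813820685/8796093022208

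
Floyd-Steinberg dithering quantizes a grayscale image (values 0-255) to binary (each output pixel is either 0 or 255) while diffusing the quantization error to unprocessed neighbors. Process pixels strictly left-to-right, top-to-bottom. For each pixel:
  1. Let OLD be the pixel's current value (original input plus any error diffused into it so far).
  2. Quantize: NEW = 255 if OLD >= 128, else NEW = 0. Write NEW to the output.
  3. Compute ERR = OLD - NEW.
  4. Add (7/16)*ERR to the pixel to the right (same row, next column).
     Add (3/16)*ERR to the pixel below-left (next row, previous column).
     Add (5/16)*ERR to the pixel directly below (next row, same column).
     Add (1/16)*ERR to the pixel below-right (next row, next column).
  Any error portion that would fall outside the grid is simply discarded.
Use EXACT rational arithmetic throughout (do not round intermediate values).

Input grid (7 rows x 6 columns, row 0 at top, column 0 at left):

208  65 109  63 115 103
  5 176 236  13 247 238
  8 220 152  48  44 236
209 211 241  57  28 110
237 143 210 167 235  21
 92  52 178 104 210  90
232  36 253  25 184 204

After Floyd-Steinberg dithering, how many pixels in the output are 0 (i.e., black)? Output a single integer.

(0,0): OLD=208 → NEW=255, ERR=-47
(0,1): OLD=711/16 → NEW=0, ERR=711/16
(0,2): OLD=32881/256 → NEW=255, ERR=-32399/256
(0,3): OLD=31255/4096 → NEW=0, ERR=31255/4096
(0,4): OLD=7755425/65536 → NEW=0, ERR=7755425/65536
(0,5): OLD=162291303/1048576 → NEW=255, ERR=-105095577/1048576
(1,0): OLD=-347/256 → NEW=0, ERR=-347/256
(1,1): OLD=333059/2048 → NEW=255, ERR=-189181/2048
(1,2): OLD=10501823/65536 → NEW=255, ERR=-6209857/65536
(1,3): OLD=-3091245/262144 → NEW=0, ERR=-3091245/262144
(1,4): OLD=4370566041/16777216 → NEW=255, ERR=92375961/16777216
(1,5): OLD=58112012895/268435456 → NEW=255, ERR=-10339028385/268435456
(2,0): OLD=-319279/32768 → NEW=0, ERR=-319279/32768
(2,1): OLD=177229451/1048576 → NEW=255, ERR=-90157429/1048576
(2,2): OLD=1288290657/16777216 → NEW=0, ERR=1288290657/16777216
(2,3): OLD=9800571289/134217728 → NEW=0, ERR=9800571289/134217728
(2,4): OLD=299394115915/4294967296 → NEW=0, ERR=299394115915/4294967296
(2,5): OLD=17510081296317/68719476736 → NEW=255, ERR=-13385271363/68719476736
(3,0): OLD=3184881217/16777216 → NEW=255, ERR=-1093308863/16777216
(3,1): OLD=22737762989/134217728 → NEW=255, ERR=-11487757651/134217728
(3,2): OLD=253261222423/1073741824 → NEW=255, ERR=-20542942697/1073741824
(3,3): OLD=6137883940613/68719476736 → NEW=0, ERR=6137883940613/68719476736
(3,4): OLD=51340389560549/549755813888 → NEW=0, ERR=51340389560549/549755813888
(3,5): OLD=1364739995349323/8796093022208 → NEW=255, ERR=-878263725313717/8796093022208
(4,0): OLD=430757997103/2147483648 → NEW=255, ERR=-116850333137/2147483648
(4,1): OLD=2913268451939/34359738368 → NEW=0, ERR=2913268451939/34359738368
(4,2): OLD=277641378401593/1099511627776 → NEW=255, ERR=-2734086681287/1099511627776
(4,3): OLD=3696793541939069/17592186044416 → NEW=255, ERR=-789213899387011/17592186044416
(4,4): OLD=65138300497897549/281474976710656 → NEW=255, ERR=-6637818563319731/281474976710656
(4,5): OLD=-66125054363651333/4503599627370496 → NEW=0, ERR=-66125054363651333/4503599627370496
(5,0): OLD=49969313582553/549755813888 → NEW=0, ERR=49969313582553/549755813888
(5,1): OLD=2012457386165609/17592186044416 → NEW=0, ERR=2012457386165609/17592186044416
(5,2): OLD=31547486186192403/140737488355328 → NEW=255, ERR=-4340573344416237/140737488355328
(5,3): OLD=323855840593374721/4503599627370496 → NEW=0, ERR=323855840593374721/4503599627370496
(5,4): OLD=2058455778214860289/9007199254740992 → NEW=255, ERR=-238380031744092671/9007199254740992
(5,5): OLD=10428045966955635061/144115188075855872 → NEW=0, ERR=10428045966955635061/144115188075855872
(6,0): OLD=79334656928577499/281474976710656 → NEW=255, ERR=7558537867360219/281474976710656
(6,1): OLD=375576791037877823/4503599627370496 → NEW=0, ERR=375576791037877823/4503599627370496
(6,2): OLD=5412968426598208679/18014398509481984 → NEW=255, ERR=819296806680302759/18014398509481984
(6,3): OLD=17432080283872572971/288230376151711744 → NEW=0, ERR=17432080283872572971/288230376151711744
(6,4): OLD=1015729033898402350283/4611686018427387904 → NEW=255, ERR=-160250900800581565237/4611686018427387904
(6,5): OLD=15477223637002849324205/73786976294838206464 → NEW=255, ERR=-3338455318180893324115/73786976294838206464
Output grid:
  Row 0: #.#..#  (3 black, running=3)
  Row 1: .##.##  (2 black, running=5)
  Row 2: .#...#  (4 black, running=9)
  Row 3: ###..#  (2 black, running=11)
  Row 4: #.###.  (2 black, running=13)
  Row 5: ..#.#.  (4 black, running=17)
  Row 6: #.#.##  (2 black, running=19)

Answer: 19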